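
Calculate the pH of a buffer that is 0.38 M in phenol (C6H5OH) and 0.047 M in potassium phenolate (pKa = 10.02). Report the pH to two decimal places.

pH = 9.11

Henderson–Hasselbalch: pH = pKa + log([C6H5O-]/[C6H5OH]) = 10.02 + log(0.047/0.38)
pH = 10.02 + (-0.908) = 9.11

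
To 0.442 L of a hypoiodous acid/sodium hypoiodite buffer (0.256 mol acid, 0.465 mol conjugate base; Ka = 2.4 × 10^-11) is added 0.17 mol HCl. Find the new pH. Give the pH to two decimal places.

pH = 10.46

Added H+ converts OI- to HOI: HOI → 0.426 mol, OI- → 0.295 mol.
pKa = −log(2.4 × 10^-11) = 10.620
pH = pKa + log([A⁻]/[HA]) = 10.620 + log(0.295/0.426) = 10.620 -0.160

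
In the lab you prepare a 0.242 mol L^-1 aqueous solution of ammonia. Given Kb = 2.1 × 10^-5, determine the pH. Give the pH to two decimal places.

pH = 11.35

NH3 + H2O ⇌ NH4+ + OH-
Kb = [OH-]²/(0.242 − [OH-]) = 2.1 × 10^-5
Since Kb ≪ C₀, [OH-] ≈ √(Kb·C₀) = 2.25 × 10^-3 M.
pOH = −log(2.25 × 10^-3) = 2.65; pH = 14.00 − 2.65 = 11.35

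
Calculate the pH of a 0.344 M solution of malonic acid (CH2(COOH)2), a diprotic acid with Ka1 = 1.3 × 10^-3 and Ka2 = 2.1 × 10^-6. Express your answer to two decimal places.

Ka1 ≫ Ka2, so treat the first dissociation as the only significant source of H+.
Ka1 = x²/(0.344 − x) = 1.3 × 10^-3
Solving the quadratic: x = (−Ka1 + √(Ka1² + 4·Ka1·C₀))/2 = 2.05 × 10^-2 M
pH = −log(2.05 × 10^-2) = 1.69

pH = 1.69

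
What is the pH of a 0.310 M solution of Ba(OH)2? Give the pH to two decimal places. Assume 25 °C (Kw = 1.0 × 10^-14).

pH = 13.79

Ba(OH)2 is a strong base (each formula unit releases 2 OH-); [OH-] = 0.62 M.
pOH = -log(0.62) = 0.21
pH = 14.00 - 0.21 = 13.79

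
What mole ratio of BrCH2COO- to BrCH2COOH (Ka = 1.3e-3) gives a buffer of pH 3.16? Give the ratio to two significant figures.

ratio = 1.9

pKa = -log(1.3 × 10^-3) = 2.886
pH = pKa + log(r) ⇒ log(r) = 3.16 − 2.886 = +0.274
r = [BrCH2COO-]/[BrCH2COOH] = 10^(+0.274) = 1.88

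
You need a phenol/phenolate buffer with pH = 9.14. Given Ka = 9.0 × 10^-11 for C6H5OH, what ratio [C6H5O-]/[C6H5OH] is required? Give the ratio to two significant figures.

pKa = -log(9.0 × 10^-11) = 10.046
pH = pKa + log(r) ⇒ log(r) = 9.14 − 10.046 = -0.906
r = [C6H5O-]/[C6H5OH] = 10^(-0.906) = 0.124

ratio = 0.12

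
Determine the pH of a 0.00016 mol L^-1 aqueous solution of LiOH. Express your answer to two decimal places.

LiOH is a strong base; [OH-] = 0.00016 M.
pOH = -log(0.00016) = 3.80
pH = 14.00 - 3.80 = 10.20

pH = 10.20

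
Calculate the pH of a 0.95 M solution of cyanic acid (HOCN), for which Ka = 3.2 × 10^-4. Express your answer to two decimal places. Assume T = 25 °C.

pH = 1.76

HOCN ⇌ OCN- + H+
Let x = [H+] at equilibrium. Ka = x²/(0.95 − x).
Since Ka ≪ C₀, x ≈ √(Ka·C₀) = 1.74 × 10^-2 M.
(x/C₀ = 1.8% < 5%, so the approximation holds.)
pH = −log[H+] = −log(1.74 × 10^-2) = 1.76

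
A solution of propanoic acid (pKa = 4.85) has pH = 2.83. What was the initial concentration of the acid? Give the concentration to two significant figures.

[H+] = 10^(-2.83) = 1.48 × 10^-3 M = x
Ka = 10^(−4.85) = 1.41 × 10^-5
Ka = x²/(C₀ − x) ⇒ C₀ = x + x²/Ka
C₀ = 1.48 × 10^-3 + (1.48 × 10^-3)²/(1.41 × 10^-5) = 1.57 × 10^-1 M

C₀ = 1.6 × 10^-1 M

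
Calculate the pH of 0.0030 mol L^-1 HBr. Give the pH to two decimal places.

pH = 2.52

HBr is a strong acid and dissociates completely, so [H+] = 0.0030 M.
pH = -log(0.003) = 2.52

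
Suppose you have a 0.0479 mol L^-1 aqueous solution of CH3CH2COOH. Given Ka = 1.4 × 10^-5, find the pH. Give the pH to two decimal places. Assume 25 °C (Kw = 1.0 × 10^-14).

CH3CH2COOH ⇌ CH3CH2COO- + H+
Let x = [H+] at equilibrium. Ka = x²/(0.0479 − x).
Since Ka ≪ C₀, x ≈ √(Ka·C₀) = 8.19 × 10^-4 M.
(x/C₀ = 1.7% < 5%, so the approximation holds.)
pH = −log[H+] = −log(8.19 × 10^-4) = 3.09

pH = 3.09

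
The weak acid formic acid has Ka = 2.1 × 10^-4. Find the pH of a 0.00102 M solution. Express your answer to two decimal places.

HCOOH ⇌ HCOO- + H+
Let x = [H+] at equilibrium. Ka = x²/(0.00102 − x).
x is not negligible relative to C₀; solve x² + 0.00021·x − 2.14e-07 = 0.
x = (−Ka + √(Ka² + 4·Ka·C₀))/2 = 3.70 × 10^-4 M
pH = −log(3.70 × 10^-4) = 3.43

pH = 3.43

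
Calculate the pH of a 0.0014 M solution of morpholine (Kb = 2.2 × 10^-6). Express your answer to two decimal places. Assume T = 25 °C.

C4H8ONH + H2O ⇌ C4H8ONH2+ + OH-
Kb = x²/(0.0014 − x) = 2.2 × 10^-6
Assume x ≪ 0.0014: x ≈ √(2.2 × 10^-6 × 0.0014) = 5.55 × 10^-5 M
Check: 4% ionized — well under 5%, approximation valid.
pOH = −log(5.55 × 10^-5) = 4.26; pH = 14.00 − 4.26 = 9.74

pH = 9.74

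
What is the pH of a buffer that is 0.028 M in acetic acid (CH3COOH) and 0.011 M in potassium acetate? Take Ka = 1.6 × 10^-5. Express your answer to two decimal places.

pH = 4.39

pKa = −log(1.6 × 10^-5) = 4.796
Henderson–Hasselbalch: pH = pKa + log([CH3COO-]/[CH3COOH]) = 4.796 + log(0.011/0.028)
pH = 4.796 + (-0.406) = 4.39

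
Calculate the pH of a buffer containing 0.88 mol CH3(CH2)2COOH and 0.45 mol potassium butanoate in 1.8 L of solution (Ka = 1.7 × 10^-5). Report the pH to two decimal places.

pKa = −log(1.7 × 10^-5) = 4.770
pH = pKa + log([A⁻]/[HA]) = 4.770 + log(0.45/0.88)
pH = 4.770 + (-0.291) = 4.48

pH = 4.48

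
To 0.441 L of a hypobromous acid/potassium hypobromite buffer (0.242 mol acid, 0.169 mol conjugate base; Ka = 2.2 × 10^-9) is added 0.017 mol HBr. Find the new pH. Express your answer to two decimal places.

After neutralization: n(HOBr) = 0.259 mol, n(OBr-) = 0.152 mol.
pKa = −log(2.2 × 10^-9) = 8.658
Henderson–Hasselbalch with mole ratio 0.152/0.259: pH = 8.658 + (-0.231)

pH = 8.43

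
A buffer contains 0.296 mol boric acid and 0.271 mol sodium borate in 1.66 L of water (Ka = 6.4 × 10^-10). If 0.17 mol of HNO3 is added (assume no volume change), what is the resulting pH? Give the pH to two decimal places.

pH = 8.53

After neutralization: n(B(OH)3) = 0.466 mol, n(B(OH)4-) = 0.101 mol.
pKa = −log(6.4 × 10^-10) = 9.194
pH = pKa + log(n_B(OH)4-/n_B(OH)3) = 9.194 + log(0.101/0.466) = 9.194 + (-0.664)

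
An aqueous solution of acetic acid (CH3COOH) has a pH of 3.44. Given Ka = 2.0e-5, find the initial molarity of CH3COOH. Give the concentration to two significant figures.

[H+] = 10^(-3.44) = 3.63 × 10^-4 M = x
Ka = x²/(C₀ − x) ⇒ C₀ = x + x²/Ka
C₀ = 3.63 × 10^-4 + (3.63 × 10^-4)²/(2.0 × 10^-5) = 6.95 × 10^-3 M

C₀ = 7.0 × 10^-3 M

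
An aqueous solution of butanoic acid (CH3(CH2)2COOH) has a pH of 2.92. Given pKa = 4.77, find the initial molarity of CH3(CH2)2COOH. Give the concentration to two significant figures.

[H+] = 10^(-2.92) = 1.20 × 10^-3 M = x
Ka = 10^(−4.77) = 1.70 × 10^-5
Ka = x²/(C₀ − x) ⇒ C₀ = x + x²/Ka
C₀ = 1.20 × 10^-3 + (1.20 × 10^-3)²/(1.70 × 10^-5) = 8.59 × 10^-2 M

C₀ = 8.6 × 10^-2 M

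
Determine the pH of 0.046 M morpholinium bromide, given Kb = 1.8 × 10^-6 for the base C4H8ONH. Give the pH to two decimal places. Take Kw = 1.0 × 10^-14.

C4H8ONH2+ is the conjugate acid of the weak base C4H8ONH.
Ka = Kw/Kb = 1.0×10^-14 / 1.8 × 10^-6 = 5.56 × 10^-9
Let x = [H+] at equilibrium. Ka = x²/(0.046 − x).
Neglecting x in the denominator: x = √(5.56 × 10^-9 × 0.046) = 1.60 × 10^-5 M
pH = −log(1.60 × 10^-5) = 4.80

pH = 4.80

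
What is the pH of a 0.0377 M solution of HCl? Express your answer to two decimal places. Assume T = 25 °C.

pH = 1.42

HCl is a strong acid and dissociates completely, so [H+] = 0.0377 M.
pH = -log(0.0377) = 1.42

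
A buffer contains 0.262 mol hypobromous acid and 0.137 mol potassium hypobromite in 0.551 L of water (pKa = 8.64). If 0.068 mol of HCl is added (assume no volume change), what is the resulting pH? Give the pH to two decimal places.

Added H+ converts OBr- to HOBr: HOBr → 0.33 mol, OBr- → 0.069 mol.
Henderson–Hasselbalch with mole ratio 0.069/0.33: pH = 8.64 + (-0.680)

pH = 7.96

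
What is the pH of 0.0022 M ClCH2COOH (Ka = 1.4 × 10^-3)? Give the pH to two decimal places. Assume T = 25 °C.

pH = 2.92

ClCH2COOH ⇌ ClCH2COO- + H+
Let x = [H+] at equilibrium. Ka = x²/(0.0022 − x).
Here C₀/Ka ≈ 1.57, so the small-x approximation fails. Use the quadratic:
x = [−0.0014 + √(0.0014² + 1.23e-05)]/2 = 1.19 × 10^-3 M
pH = −log[H+] = −log(1.19 × 10^-3) = 2.92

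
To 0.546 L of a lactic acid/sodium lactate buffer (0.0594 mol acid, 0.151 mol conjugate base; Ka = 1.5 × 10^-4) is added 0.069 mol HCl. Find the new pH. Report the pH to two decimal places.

Added H+ converts CH3CH(OH)COO- to CH3CH(OH)COOH: CH3CH(OH)COOH → 0.128 mol, CH3CH(OH)COO- → 0.082 mol.
pKa = −log(1.5 × 10^-4) = 3.824
pH = pKa + log([A⁻]/[HA]) = 3.824 + log(0.082/0.128) = 3.824 -0.193

pH = 3.63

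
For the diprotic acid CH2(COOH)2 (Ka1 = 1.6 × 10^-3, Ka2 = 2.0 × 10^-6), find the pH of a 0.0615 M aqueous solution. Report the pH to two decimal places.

pH = 2.04

Ka1 ≫ Ka2, so treat the first dissociation as the only significant source of H+.
Ka1 = x²/(0.0615 − x) = 1.6 × 10^-3
Solving the quadratic: x = (−Ka1 + √(Ka1² + 4·Ka1·C₀))/2 = 9.15 × 10^-3 M
pH = −log(9.15 × 10^-3) = 2.04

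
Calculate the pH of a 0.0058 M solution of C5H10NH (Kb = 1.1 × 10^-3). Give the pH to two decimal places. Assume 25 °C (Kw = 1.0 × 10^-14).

C5H10NH + H2O ⇌ C5H10NH2+ + OH-
Kb = x²/(0.0058 − x) = 1.1 × 10^-3
x is not negligible relative to C₀; solve x² + 0.0011·x − 6.38e-06 = 0.
x = [−0.0011 + √(0.0011² + 2.55e-05)]/2 = 2.04 × 10^-3 M
pOH = −log(2.04 × 10^-3) = 2.69; pH = 14.00 − 2.69 = 11.31

pH = 11.31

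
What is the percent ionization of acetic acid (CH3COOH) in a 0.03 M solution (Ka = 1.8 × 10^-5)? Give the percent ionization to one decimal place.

2.4%

CH3COOH ⇌ CH3COO- + H+; let x = [H+] at equilibrium.
x ≈ √(Ka·C₀) = √(1.8 × 10^-5 × 0.03) = 7.35 × 10^-4 M
Fraction ionized = 7.35 × 10^-4 / 0.03 = 0.0245 → 2.4%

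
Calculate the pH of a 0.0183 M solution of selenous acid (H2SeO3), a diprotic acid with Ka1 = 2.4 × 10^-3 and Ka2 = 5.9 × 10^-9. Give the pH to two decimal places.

pH = 2.26

Ka1 ≫ Ka2, so treat the first dissociation as the only significant source of H+.
Ka1 = x²/(0.0183 − x) = 2.4 × 10^-3
Solving the quadratic: x = (−Ka1 + √(Ka1² + 4·Ka1·C₀))/2 = 5.53 × 10^-3 M
pH = −log(5.53 × 10^-3) = 2.26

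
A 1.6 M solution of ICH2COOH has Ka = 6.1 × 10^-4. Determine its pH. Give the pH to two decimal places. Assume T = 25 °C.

pH = 1.51

ICH2COOH ⇌ ICH2COO- + H+
From the ICE table, Ka = [H+]²/(1.6 − [H+]) = 6.1 × 10^-4.
Assume [H+] ≪ 1.6: [H+] ≈ √(6.1 × 10^-4 × 1.6) = 3.12 × 10^-2 M
pH = −log[H+] = −log(3.12 × 10^-2) = 1.51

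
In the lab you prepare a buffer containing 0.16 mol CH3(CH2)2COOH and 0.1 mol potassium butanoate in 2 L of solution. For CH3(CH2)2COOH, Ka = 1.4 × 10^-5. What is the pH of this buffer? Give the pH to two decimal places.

pH = 4.65

pKa = −log(1.4 × 10^-5) = 4.854
Using pH = pKa + log([base]/[acid]) with [base]/[acid] = 0.1/0.16:
pH = 4.854 + (-0.204) = 4.65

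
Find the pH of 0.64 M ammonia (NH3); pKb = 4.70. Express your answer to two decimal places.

pH = 11.55

NH3 + H2O ⇌ NH4+ + OH-
Kb = 10^(−4.70) = 2.00 × 10^-5
From the ICE table, Kb = x²/(0.64 − x) = 2.00 × 10^-5.
Since Kb ≪ C₀, x ≈ √(Kb·C₀) = 3.58 × 10^-3 M.
(x/C₀ = 0.56% < 5%, so the approximation holds.)
pOH = −log(3.58 × 10^-3) = 2.45; pH = 14.00 − 2.45 = 11.55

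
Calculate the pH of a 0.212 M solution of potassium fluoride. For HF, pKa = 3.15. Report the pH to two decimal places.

pH = 8.24

F- is the conjugate base of the weak acid HF.
Ka = 10^(−3.15) = 7.08 × 10^-4
Kb = Kw/Ka = 1.0×10^-14 / 7.08 × 10^-4 = 1.41 × 10^-11
From the ICE table, Kb = x²/(0.212 − x) = 1.41 × 10^-11.
Assume x ≪ 0.212: x ≈ √(1.41 × 10^-11 × 0.212) = 1.73 × 10^-6 M
Check: 0.00082% ionized — well under 5%, approximation valid.
pOH = 5.76, so pH = 14.00 − pOH = 8.24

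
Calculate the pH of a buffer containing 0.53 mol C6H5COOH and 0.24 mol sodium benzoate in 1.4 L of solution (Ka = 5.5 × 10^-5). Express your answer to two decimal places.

pKa = −log(5.5 × 10^-5) = 4.260
Using pH = pKa + log([base]/[acid]) with [base]/[acid] = 0.24/0.53:
pH = 4.260 + (-0.344) = 3.92

pH = 3.92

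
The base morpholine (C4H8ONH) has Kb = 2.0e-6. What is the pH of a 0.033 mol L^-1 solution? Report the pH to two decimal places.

pH = 10.41

C4H8ONH + H2O ⇌ C4H8ONH2+ + OH-
Kb = x²/(0.033 − x) = 2.0 × 10^-6
Neglecting x in the denominator: x = √(2.0 × 10^-6 × 0.033) = 2.57 × 10^-4 M
pOH = −log(2.57 × 10^-4) = 3.59; pH = 14.00 − 3.59 = 10.41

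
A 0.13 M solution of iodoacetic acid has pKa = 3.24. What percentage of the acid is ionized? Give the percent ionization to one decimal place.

ICH2COOH ⇌ ICH2COO- + H+; let x = [H+] at equilibrium.
Ka = 10^(−3.24) = 5.75 × 10^-4
Solve x² + 0.000575x − 7.48e-05 = 0 → x = 8.36 × 10^-3 M
% ionization = x/C₀ × 100% = 8.36 × 10^-3/0.13 × 100% = 6.4%

6.4%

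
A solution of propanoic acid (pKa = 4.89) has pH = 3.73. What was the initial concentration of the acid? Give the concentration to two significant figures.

C₀ = 2.9 × 10^-3 M

[H+] = 10^(-3.73) = 1.86 × 10^-4 M = x
Ka = 10^(−4.89) = 1.29 × 10^-5
Ka = x²/(C₀ − x) ⇒ C₀ = x + x²/Ka
C₀ = 1.86 × 10^-4 + (1.86 × 10^-4)²/(1.29 × 10^-5) = 2.87 × 10^-3 M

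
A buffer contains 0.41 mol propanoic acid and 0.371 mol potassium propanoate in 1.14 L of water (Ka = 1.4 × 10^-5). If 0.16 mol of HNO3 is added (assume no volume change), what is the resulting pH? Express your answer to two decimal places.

After neutralization: n(CH3CH2COOH) = 0.57 mol, n(CH3CH2COO-) = 0.211 mol.
pKa = −log(1.4 × 10^-5) = 4.854
Henderson–Hasselbalch with mole ratio 0.211/0.57: pH = 4.854 + (-0.432)

pH = 4.42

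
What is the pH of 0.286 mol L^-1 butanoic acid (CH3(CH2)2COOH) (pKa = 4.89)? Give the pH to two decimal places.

pH = 2.72

CH3(CH2)2COOH ⇌ CH3(CH2)2COO- + H+
Ka = 10^(−4.89) = 1.29 × 10^-5
From the ICE table, Ka = x²/(0.286 − x) = 1.29 × 10^-5.
Since Ka ≪ C₀, x ≈ √(Ka·C₀) = 1.92 × 10^-3 M.
pH = −log(1.92 × 10^-3) = 2.72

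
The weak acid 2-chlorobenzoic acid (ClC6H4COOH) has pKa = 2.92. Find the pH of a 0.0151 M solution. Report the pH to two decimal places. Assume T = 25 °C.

pH = 2.43

ClC6H4COOH ⇌ ClC6H4COO- + H+
Ka = 10^(−2.92) = 1.20 × 10^-3
Ka = x²/(0.0151 − x) = 1.20 × 10^-3
Here C₀/Ka ≈ 12.6, so the small-x approximation fails. Use the quadratic:
x = [−0.0012 + √(0.0012² + 7.25e-05)]/2 = 3.70 × 10^-3 M
pH = −log[H+] = −log(3.70 × 10^-3) = 2.43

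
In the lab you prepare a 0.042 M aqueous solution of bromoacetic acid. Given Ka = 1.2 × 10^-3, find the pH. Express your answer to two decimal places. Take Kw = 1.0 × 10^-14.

BrCH2COOH ⇌ BrCH2COO- + H+
From the ICE table, Ka = x²/(0.042 − x) = 1.2 × 10^-3.
Here C₀/Ka ≈ 35, so the small-x approximation fails. Use the quadratic:
x = (−Ka + √(Ka² + 4·Ka·C₀))/2 = 6.52 × 10^-3 M
pH = −log(6.52 × 10^-3) = 2.19

pH = 2.19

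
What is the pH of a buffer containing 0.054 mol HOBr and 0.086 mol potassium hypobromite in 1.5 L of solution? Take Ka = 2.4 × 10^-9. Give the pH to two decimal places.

pKa = −log(2.4 × 10^-9) = 8.620
Henderson–Hasselbalch: pH = pKa + log([OBr-]/[HOBr]) = 8.620 + log(0.086/0.054)
pH = 8.620 + (+0.202) = 8.82

pH = 8.82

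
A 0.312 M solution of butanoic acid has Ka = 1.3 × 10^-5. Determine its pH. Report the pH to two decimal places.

CH3(CH2)2COOH ⇌ CH3(CH2)2COO- + H+
Let x = [H+] at equilibrium. Ka = x²/(0.312 − x).
Since Ka ≪ C₀, x ≈ √(Ka·C₀) = 2.01 × 10^-3 M.
Check: 0.65% ionized — well under 5%, approximation valid.
pH = −log[H+] = −log(2.01 × 10^-3) = 2.70

pH = 2.70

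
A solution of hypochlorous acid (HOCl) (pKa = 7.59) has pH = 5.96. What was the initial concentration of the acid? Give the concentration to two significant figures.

C₀ = 4.8 × 10^-5 M

[H+] = 10^(-5.96) = 1.10 × 10^-6 M = x
Ka = 10^(−7.59) = 2.57 × 10^-8
Ka = x²/(C₀ − x) ⇒ C₀ = x + x²/Ka
C₀ = 1.10 × 10^-6 + (1.10 × 10^-6)²/(2.57 × 10^-8) = 4.82 × 10^-5 M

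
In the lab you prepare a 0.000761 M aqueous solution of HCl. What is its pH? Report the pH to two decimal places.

pH = 3.12

HCl is a strong acid and dissociates completely, so [H+] = 0.000761 M.
pH = -log(0.000761) = 3.12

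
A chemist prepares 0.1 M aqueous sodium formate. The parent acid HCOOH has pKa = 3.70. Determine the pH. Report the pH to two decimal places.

HCOO- is the conjugate base of the weak acid HCOOH.
Ka = 10^(−3.70) = 2.00 × 10^-4
Kb = Kw/Ka = 1.0×10^-14 / 2.00 × 10^-4 = 5.00 × 10^-11
Kb = [OH-]²/(0.1 − [OH-]) = 5.00 × 10^-11
Assume [OH-] ≪ 0.1: [OH-] ≈ √(5.00 × 10^-11 × 0.1) = 2.24 × 10^-6 M
Check: 0.0022% ionized — well under 5%, approximation valid.
pOH = 5.65, so pH = 14.00 − pOH = 8.35

pH = 8.35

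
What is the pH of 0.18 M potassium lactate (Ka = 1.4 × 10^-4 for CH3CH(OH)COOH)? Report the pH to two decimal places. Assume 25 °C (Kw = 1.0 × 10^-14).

CH3CH(OH)COO- is the conjugate base of the weak acid CH3CH(OH)COOH.
Kb = Kw/Ka = 1.0×10^-14 / 1.4 × 10^-4 = 7.14 × 10^-11
Let x = [OH-] at equilibrium. Kb = x²/(0.18 − x).
Since Kb ≪ C₀, x ≈ √(Kb·C₀) = 3.58 × 10^-6 M.
(x/C₀ = 0.002% < 5%, so the approximation holds.)
pOH = 5.45, so pH = 14.00 − pOH = 8.55

pH = 8.55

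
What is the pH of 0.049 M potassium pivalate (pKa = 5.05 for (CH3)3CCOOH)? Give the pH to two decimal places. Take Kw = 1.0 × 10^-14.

(CH3)3CCOO- is the conjugate base of the weak acid (CH3)3CCOOH.
Ka = 10^(−5.05) = 8.91 × 10^-6
Kb = Kw/Ka = 1.0×10^-14 / 8.91 × 10^-6 = 1.12 × 10^-9
Kb = [OH-]²/(0.049 − [OH-]) = 1.12 × 10^-9
Assume [OH-] ≪ 0.049: [OH-] ≈ √(1.12 × 10^-9 × 0.049) = 7.41 × 10^-6 M
Check: 0.015% ionized — well under 5%, approximation valid.
pOH = 5.13, so pH = 14.00 − pOH = 8.87

pH = 8.87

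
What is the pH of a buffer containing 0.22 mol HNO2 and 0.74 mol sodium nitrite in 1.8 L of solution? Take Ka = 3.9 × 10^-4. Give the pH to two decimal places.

pKa = −log(3.9 × 10^-4) = 3.409
Using pH = pKa + log([base]/[acid]) with [base]/[acid] = 0.74/0.22:
pH = 3.409 + (+0.527) = 3.94

pH = 3.94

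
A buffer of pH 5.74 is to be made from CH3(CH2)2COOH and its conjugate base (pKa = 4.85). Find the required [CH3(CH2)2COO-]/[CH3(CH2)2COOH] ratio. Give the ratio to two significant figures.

ratio = 7.8

pH = pKa + log(r) ⇒ log(r) = 5.74 − 4.85 = +0.89
r = [CH3(CH2)2COO-]/[CH3(CH2)2COOH] = 10^(+0.89) = 7.76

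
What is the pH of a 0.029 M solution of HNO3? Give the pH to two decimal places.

HNO3 is a strong acid and dissociates completely, so [H+] = 0.029 M.
pH = -log(0.029) = 1.54

pH = 1.54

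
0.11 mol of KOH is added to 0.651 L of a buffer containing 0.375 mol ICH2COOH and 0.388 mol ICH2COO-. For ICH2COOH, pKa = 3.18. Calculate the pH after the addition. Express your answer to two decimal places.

OH- converts ICH2COOH to ICH2COO-: ICH2COOH → 0.265 mol, ICH2COO- → 0.498 mol.
pH = pKa + log([A⁻]/[HA]) = 3.18 + log(0.498/0.265) = 3.18 +0.274

pH = 3.45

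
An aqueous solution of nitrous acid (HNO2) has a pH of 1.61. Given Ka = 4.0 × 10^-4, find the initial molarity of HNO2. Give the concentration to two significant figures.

[H+] = 10^(-1.61) = 2.45 × 10^-2 M = x
Ka = x²/(C₀ − x) ⇒ C₀ = x + x²/Ka
C₀ = 2.45 × 10^-2 + (2.45 × 10^-2)²/(4.0 × 10^-4) = 1.53 M

C₀ = 1.5 M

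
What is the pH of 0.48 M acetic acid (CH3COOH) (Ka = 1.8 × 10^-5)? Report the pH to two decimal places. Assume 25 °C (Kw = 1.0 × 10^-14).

pH = 2.53

CH3COOH ⇌ CH3COO- + H+
From the ICE table, Ka = x²/(0.48 − x) = 1.8 × 10^-5.
Since Ka ≪ C₀, x ≈ √(Ka·C₀) = 2.94 × 10^-3 M.
pH = −log[H+] = −log(2.94 × 10^-3) = 2.53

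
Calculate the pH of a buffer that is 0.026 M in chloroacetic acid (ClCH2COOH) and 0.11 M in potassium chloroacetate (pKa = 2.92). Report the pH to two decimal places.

Henderson–Hasselbalch: pH = pKa + log([ClCH2COO-]/[ClCH2COOH]) = 2.92 + log(0.11/0.026)
pH = 2.92 + (+0.626) = 3.55

pH = 3.55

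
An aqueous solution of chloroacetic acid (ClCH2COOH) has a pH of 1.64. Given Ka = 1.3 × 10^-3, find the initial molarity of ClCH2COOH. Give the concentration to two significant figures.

C₀ = 4.3 × 10^-1 M

[H+] = 10^(-1.64) = 2.29 × 10^-2 M = x
Ka = x²/(C₀ − x) ⇒ C₀ = x + x²/Ka
C₀ = 2.29 × 10^-2 + (2.29 × 10^-2)²/(1.3 × 10^-3) = 4.26 × 10^-1 M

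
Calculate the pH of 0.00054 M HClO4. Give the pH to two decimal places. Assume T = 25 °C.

HClO4 is a strong acid and dissociates completely, so [H+] = 0.00054 M.
pH = -log(0.00054) = 3.27

pH = 3.27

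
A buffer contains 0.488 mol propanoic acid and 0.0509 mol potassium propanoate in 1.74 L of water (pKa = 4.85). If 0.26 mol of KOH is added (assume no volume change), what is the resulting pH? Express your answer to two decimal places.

pH = 4.98

After neutralization: n(CH3CH2COOH) = 0.228 mol, n(CH3CH2COO-) = 0.311 mol.
Henderson–Hasselbalch with mole ratio 0.311/0.228: pH = 4.85 + (+0.135)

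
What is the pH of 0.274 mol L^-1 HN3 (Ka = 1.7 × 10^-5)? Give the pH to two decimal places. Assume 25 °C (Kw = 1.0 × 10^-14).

HN3 ⇌ N3- + H+
From the ICE table, Ka = x²/(0.274 − x) = 1.7 × 10^-5.
Assume x ≪ 0.274: x ≈ √(1.7 × 10^-5 × 0.274) = 2.16 × 10^-3 M
pH = −log[H+] = −log(2.16 × 10^-3) = 2.67

pH = 2.67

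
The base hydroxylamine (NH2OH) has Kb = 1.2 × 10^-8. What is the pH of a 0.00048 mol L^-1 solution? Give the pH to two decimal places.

pH = 8.38

NH2OH + H2O ⇌ NH3OH+ + OH-
From the ICE table, Kb = [OH-]²/(0.00048 − [OH-]) = 1.2 × 10^-8.
Assume [OH-] ≪ 0.00048: [OH-] ≈ √(1.2 × 10^-8 × 0.00048) = 2.40 × 10^-6 M
pOH = 5.62, so pH = 14.00 − pOH = 8.38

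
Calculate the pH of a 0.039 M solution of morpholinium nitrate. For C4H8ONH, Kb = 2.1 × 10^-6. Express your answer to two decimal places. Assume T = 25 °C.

pH = 4.87

C4H8ONH2+ is the conjugate acid of the weak base C4H8ONH.
Ka = Kw/Kb = 1.0×10^-14 / 2.1 × 10^-6 = 4.76 × 10^-9
Ka = x²/(0.039 − x) = 4.76 × 10^-9
Neglecting x in the denominator: x = √(4.76 × 10^-9 × 0.039) = 1.36 × 10^-5 M
pH = −log[H+] = −log(1.36 × 10^-5) = 4.87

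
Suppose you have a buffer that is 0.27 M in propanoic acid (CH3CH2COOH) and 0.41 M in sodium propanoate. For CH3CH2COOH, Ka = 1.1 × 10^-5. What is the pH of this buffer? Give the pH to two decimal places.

pKa = −log(1.1 × 10^-5) = 4.959
Using pH = pKa + log([base]/[acid]) with [base]/[acid] = 0.41/0.27:
pH = 4.959 + (+0.181) = 5.14

pH = 5.14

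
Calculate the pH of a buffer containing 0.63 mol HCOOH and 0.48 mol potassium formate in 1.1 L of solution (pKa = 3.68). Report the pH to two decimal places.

pH = pKa + log([A⁻]/[HA]) = 3.68 + log(0.48/0.63)
pH = 3.68 + (-0.118) = 3.56

pH = 3.56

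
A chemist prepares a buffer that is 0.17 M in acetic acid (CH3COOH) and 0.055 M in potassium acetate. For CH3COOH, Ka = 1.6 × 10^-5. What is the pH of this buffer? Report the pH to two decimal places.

pKa = −log(1.6 × 10^-5) = 4.796
pH = pKa + log([A⁻]/[HA]) = 4.796 + log(0.055/0.17)
pH = 4.796 + (-0.490) = 4.31

pH = 4.31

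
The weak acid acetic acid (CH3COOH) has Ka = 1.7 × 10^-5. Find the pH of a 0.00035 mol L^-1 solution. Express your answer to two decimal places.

pH = 4.16

CH3COOH ⇌ CH3COO- + H+
From the ICE table, Ka = x²/(0.00035 − x) = 1.7 × 10^-5.
Here C₀/Ka ≈ 20.6, so the small-x approximation fails. Use the quadratic:
x = (−Ka + √(Ka² + 4·Ka·C₀))/2 = 6.91 × 10^-5 M
pH = −log(6.91 × 10^-5) = 4.16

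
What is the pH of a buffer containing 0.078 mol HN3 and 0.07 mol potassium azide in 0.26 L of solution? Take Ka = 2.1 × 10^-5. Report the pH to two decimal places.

pH = 4.63

pKa = −log(2.1 × 10^-5) = 4.678
pH = pKa + log([A⁻]/[HA]) = 4.678 + log(0.07/0.078)
pH = 4.678 + (-0.047) = 4.63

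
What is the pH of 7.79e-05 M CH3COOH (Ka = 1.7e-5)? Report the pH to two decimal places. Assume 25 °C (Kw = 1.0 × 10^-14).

pH = 4.54

CH3COOH ⇌ CH3COO- + H+
From the ICE table, Ka = [H+]²/(7.79e-05 − [H+]) = 1.7 × 10^-5.
[H+] is not negligible relative to C₀; solve [H+]² + 1.7e-05·[H+] − 1.32e-09 = 0.
[H+] = [−1.7e-05 + √(1.7e-05² + 5.3e-09)]/2 = 2.89 × 10^-5 M
pH = −log(2.89 × 10^-5) = 4.54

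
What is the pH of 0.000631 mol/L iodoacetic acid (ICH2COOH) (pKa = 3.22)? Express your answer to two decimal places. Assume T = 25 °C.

pH = 3.41

ICH2COOH ⇌ ICH2COO- + H+
Ka = 10^(−3.22) = 6.03 × 10^-4
Ka = x²/(0.000631 − x) = 6.03 × 10^-4
The 5% rule fails; solving x² + Ka·x − Ka·C₀ = 0 exactly:
x = (−Ka + √(Ka² + 4·Ka·C₀))/2 = 3.85 × 10^-4 M
pH = −log(3.85 × 10^-4) = 3.41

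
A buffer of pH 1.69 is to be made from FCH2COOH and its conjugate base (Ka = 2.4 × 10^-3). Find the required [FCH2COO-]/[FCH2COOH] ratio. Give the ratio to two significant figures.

pKa = -log(2.4 × 10^-3) = 2.620
pH = pKa + log(r) ⇒ log(r) = 1.69 − 2.620 = -0.930
r = [FCH2COO-]/[FCH2COOH] = 10^(-0.930) = 0.117

ratio = 0.12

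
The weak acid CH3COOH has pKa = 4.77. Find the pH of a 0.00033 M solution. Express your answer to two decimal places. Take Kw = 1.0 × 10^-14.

CH3COOH ⇌ CH3COO- + H+
Ka = 10^(−4.77) = 1.70 × 10^-5
From the ICE table, Ka = [H+]²/(0.00033 − [H+]) = 1.70 × 10^-5.
Here C₀/Ka ≈ 19.4, so the small-[H+] approximation fails. Use the quadratic:
[H+] = [−1.7e-05 + √(1.7e-05² + 2.24e-08)]/2 = 6.69 × 10^-5 M
pH = −log[H+] = −log(6.69 × 10^-5) = 4.17

pH = 4.17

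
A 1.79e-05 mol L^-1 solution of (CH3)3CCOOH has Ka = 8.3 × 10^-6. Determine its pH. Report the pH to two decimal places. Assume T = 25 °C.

(CH3)3CCOOH ⇌ (CH3)3CCOO- + H+
Let x = [H+] at equilibrium. Ka = x²/(1.79e-05 − x).
The 5% rule fails; solving x² + Ka·x − Ka·C₀ = 0 exactly:
x = (−Ka + √(Ka² + 4·Ka·C₀))/2 = 8.73 × 10^-6 M
pH = −log(8.73 × 10^-6) = 5.06

pH = 5.06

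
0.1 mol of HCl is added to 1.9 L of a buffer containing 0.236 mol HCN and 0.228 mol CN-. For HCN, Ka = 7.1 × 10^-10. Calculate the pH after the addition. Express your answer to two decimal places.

pH = 8.73

After neutralization: n(HCN) = 0.336 mol, n(CN-) = 0.128 mol.
pKa = −log(7.1 × 10^-10) = 9.149
pH = pKa + log([A⁻]/[HA]) = 9.149 + log(0.128/0.336) = 9.149 -0.419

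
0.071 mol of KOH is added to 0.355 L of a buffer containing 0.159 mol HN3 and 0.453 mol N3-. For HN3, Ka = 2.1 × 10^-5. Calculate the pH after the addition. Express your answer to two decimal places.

After neutralization: n(HN3) = 0.088 mol, n(N3-) = 0.524 mol.
pKa = −log(2.1 × 10^-5) = 4.678
Henderson–Hasselbalch with mole ratio 0.524/0.088: pH = 4.678 + (+0.775)

pH = 5.45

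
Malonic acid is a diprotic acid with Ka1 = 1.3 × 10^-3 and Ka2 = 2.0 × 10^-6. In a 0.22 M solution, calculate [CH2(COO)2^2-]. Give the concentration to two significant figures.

First ionization gives [H+] ≈ [CH2(COOH)COO-] = 1.63 × 10^-2 M.
Second step: Ka2 = [H+][CH2(COO)2^2-]/[CH2(COOH)COO-] ≈ [CH2(COO)2^2-] (since [H+] ≈ [CH2(COOH)COO-]).
So [CH2(COO)2^2-] ≈ Ka2.

2.0 × 10^-6 M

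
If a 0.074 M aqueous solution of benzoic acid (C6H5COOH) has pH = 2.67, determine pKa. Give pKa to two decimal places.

pKa = 4.20

[H+] = 10^(-2.67) = 2.14 × 10^-3 M
At equilibrium [HA] = 0.074 − 2.14 × 10^-3 = 7.19 × 10^-2 M
Ka = [H+][A-]/[HA] = (2.14 × 10^-3)² / 7.19 × 10^-2 = 6.37 × 10^-5
pKa = -log(6.37 × 10^-5) = 4.20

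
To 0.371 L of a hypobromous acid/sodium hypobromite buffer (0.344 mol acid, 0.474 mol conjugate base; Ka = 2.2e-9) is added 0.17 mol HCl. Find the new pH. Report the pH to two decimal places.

pH = 8.43

Added H+ converts OBr- to HOBr: HOBr → 0.514 mol, OBr- → 0.304 mol.
pKa = −log(2.2 × 10^-9) = 8.658
Henderson–Hasselbalch with mole ratio 0.304/0.514: pH = 8.658 + (-0.228)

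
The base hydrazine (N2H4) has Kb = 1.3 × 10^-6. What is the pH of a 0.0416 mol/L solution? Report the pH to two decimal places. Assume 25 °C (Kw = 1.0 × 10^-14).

pH = 10.37

N2H4 + H2O ⇌ N2H5+ + OH-
Kb = x²/(0.0416 − x) = 1.3 × 10^-6
Since Kb ≪ C₀, x ≈ √(Kb·C₀) = 2.33 × 10^-4 M.
Check: 0.56% ionized — well under 5%, approximation valid.
pOH = −log(2.33 × 10^-4) = 3.63; pH = 14.00 − 3.63 = 10.37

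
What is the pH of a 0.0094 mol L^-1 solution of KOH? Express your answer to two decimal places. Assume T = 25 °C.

pH = 11.97

KOH is a strong base; [OH-] = 0.0094 M.
pOH = -log(0.0094) = 2.03
pH = 14.00 - 2.03 = 11.97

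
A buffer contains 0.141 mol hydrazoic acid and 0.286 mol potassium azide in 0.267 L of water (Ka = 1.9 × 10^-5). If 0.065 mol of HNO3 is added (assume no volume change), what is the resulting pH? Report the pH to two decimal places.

Added H+ converts N3- to HN3: HN3 → 0.206 mol, N3- → 0.221 mol.
pKa = −log(1.9 × 10^-5) = 4.721
pH = pKa + log(n_N3-/n_HN3) = 4.721 + log(0.221/0.206) = 4.721 + (+0.031)

pH = 4.75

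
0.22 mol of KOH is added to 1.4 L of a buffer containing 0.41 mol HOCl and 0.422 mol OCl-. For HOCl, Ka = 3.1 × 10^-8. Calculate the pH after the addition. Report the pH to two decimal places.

pH = 8.04

After neutralization: n(HOCl) = 0.19 mol, n(OCl-) = 0.642 mol.
pKa = −log(3.1 × 10^-8) = 7.509
pH = pKa + log(n_OCl-/n_HOCl) = 7.509 + log(0.642/0.19) = 7.509 + (+0.529)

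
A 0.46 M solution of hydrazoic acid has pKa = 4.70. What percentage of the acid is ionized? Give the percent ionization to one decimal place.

0.7%

HN3 ⇌ N3- + H+; let x = [H+] at equilibrium.
Ka = 10^(−4.70) = 2.00 × 10^-5
x ≈ √(Ka·C₀) = √(2.00 × 10^-5 × 0.46) = 3.03 × 10^-3 M
% ionization = x/C₀ × 100% = 3.03 × 10^-3/0.46 × 100% = 0.7%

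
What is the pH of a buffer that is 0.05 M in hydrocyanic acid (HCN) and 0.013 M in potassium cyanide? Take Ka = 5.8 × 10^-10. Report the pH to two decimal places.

pH = 8.65

pKa = −log(5.8 × 10^-10) = 9.237
Henderson–Hasselbalch: pH = pKa + log([CN-]/[HCN]) = 9.237 + log(0.013/0.05)
pH = 9.237 + (-0.585) = 8.65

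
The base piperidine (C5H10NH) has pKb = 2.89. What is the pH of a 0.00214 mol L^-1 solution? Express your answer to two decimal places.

C5H10NH + H2O ⇌ C5H10NH2+ + OH-
Kb = 10^(−2.89) = 1.29 × 10^-3
Kb = [OH-]²/(0.00214 − [OH-]) = 1.29 × 10^-3
Here C₀/Kb ≈ 1.66, so the small-[OH-] approximation fails. Use the quadratic:
[OH-] = (−Kb + √(Kb² + 4·Kb·C₀))/2 = 1.14 × 10^-3 M
pOH = 2.94, so pH = 14.00 − pOH = 11.06

pH = 11.06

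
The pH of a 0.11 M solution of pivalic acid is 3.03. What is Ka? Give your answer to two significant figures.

Ka = 8.0 × 10^-6

[H+] = 10^(-3.03) = 9.33 × 10^-4 M
At equilibrium [HA] = 0.11 − 9.33 × 10^-4 = 1.09 × 10^-1 M
Ka = [H+][A-]/[HA] = (9.33 × 10^-4)² / 1.09 × 10^-1 = 8.0 × 10^-6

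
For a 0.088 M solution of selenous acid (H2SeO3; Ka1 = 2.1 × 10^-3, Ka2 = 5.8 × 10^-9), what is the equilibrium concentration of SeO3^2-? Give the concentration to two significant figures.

5.8 × 10^-9 M

First ionization gives [H+] ≈ [HSeO3-] = 1.26 × 10^-2 M.
Second step: Ka2 = [H+][SeO3^2-]/[HSeO3-] ≈ [SeO3^2-] (since [H+] ≈ [HSeO3-]).
So [SeO3^2-] ≈ Ka2.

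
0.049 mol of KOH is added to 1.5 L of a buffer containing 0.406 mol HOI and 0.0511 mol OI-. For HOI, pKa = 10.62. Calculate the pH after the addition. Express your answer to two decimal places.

OH- converts HOI to OI-: HOI → 0.357 mol, OI- → 0.1 mol.
Henderson–Hasselbalch with mole ratio 0.1/0.357: pH = 10.62 + (-0.553)

pH = 10.07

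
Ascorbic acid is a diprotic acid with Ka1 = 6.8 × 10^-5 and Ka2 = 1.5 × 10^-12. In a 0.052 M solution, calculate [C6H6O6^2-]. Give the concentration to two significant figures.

First ionization gives [H+] ≈ [HC6H6O6-] = 1.88 × 10^-3 M.
Second step: Ka2 = [H+][C6H6O6^2-]/[HC6H6O6-] ≈ [C6H6O6^2-] (since [H+] ≈ [HC6H6O6-]).
So [C6H6O6^2-] ≈ Ka2.

1.5 × 10^-12 M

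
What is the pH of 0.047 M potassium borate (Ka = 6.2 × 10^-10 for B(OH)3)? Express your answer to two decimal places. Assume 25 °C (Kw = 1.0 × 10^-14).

pH = 10.94

B(OH)4- is the conjugate base of the weak acid B(OH)3.
Kb = Kw/Ka = 1.0×10^-14 / 6.2 × 10^-10 = 1.61 × 10^-5
Kb = x²/(0.047 − x) = 1.61 × 10^-5
Since Kb ≪ C₀, x ≈ √(Kb·C₀) = 8.70 × 10^-4 M.
(x/C₀ = 1.9% < 5%, so the approximation holds.)
pOH = −log(8.70 × 10^-4) = 3.06; pH = 14.00 − 3.06 = 10.94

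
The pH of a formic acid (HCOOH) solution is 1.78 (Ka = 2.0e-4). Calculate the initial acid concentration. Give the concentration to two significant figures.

C₀ = 1.4 M

[H+] = 10^(-1.78) = 1.66 × 10^-2 M = x
Ka = x²/(C₀ − x) ⇒ C₀ = x + x²/Ka
C₀ = 1.66 × 10^-2 + (1.66 × 10^-2)²/(2.0 × 10^-4) = 1.39 M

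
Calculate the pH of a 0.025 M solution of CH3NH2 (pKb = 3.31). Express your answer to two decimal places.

CH3NH2 + H2O ⇌ CH3NH3+ + OH-
Kb = 10^(−3.31) = 4.90 × 10^-4
Kb = [OH-]²/(0.025 − [OH-]) = 4.90 × 10^-4
[OH-] is not negligible relative to C₀; solve [OH-]² + 0.00049·[OH-] − 1.22e-05 = 0.
[OH-] = [−0.00049 + √(0.00049² + 4.9e-05)]/2 = 3.26 × 10^-3 M
pOH = 2.49, so pH = 14.00 − pOH = 11.51

pH = 11.51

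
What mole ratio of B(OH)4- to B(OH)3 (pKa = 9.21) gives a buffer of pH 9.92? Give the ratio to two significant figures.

ratio = 5.1

pH = pKa + log(r) ⇒ log(r) = 9.92 − 9.21 = +0.71
r = [B(OH)4-]/[B(OH)3] = 10^(+0.71) = 5.13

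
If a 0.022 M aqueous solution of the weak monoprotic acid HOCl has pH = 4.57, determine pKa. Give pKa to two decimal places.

[H+] = 10^(-4.57) = 2.69 × 10^-5 M
At equilibrium [HA] = 0.022 − 2.69 × 10^-5 = 2.20 × 10^-2 M
Ka = [H+][A-]/[HA] = (2.69 × 10^-5)² / 2.20 × 10^-2 = 3.29 × 10^-8
pKa = -log(3.29 × 10^-8) = 7.48

pKa = 7.48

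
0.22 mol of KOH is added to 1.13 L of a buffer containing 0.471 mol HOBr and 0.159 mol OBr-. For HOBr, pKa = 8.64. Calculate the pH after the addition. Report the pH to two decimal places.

pH = 8.82

OH- converts HOBr to OBr-: HOBr → 0.251 mol, OBr- → 0.379 mol.
pH = pKa + log(n_OBr-/n_HOBr) = 8.64 + log(0.379/0.251) = 8.64 + (+0.179)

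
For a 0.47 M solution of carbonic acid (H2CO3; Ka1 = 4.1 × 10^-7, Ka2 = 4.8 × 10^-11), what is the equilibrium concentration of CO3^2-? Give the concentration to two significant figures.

4.8 × 10^-11 M

First ionization gives [H+] ≈ [HCO3-] = 4.39 × 10^-4 M.
Second step: Ka2 = [H+][CO3^2-]/[HCO3-] ≈ [CO3^2-] (since [H+] ≈ [HCO3-]).
So [CO3^2-] ≈ Ka2.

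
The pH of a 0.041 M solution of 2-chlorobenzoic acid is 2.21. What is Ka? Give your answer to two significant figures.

Ka = 1.1 × 10^-3

[H+] = 10^(-2.21) = 6.17 × 10^-3 M
At equilibrium [HA] = 0.041 − 6.17 × 10^-3 = 3.48 × 10^-2 M
Ka = [H+][A-]/[HA] = (6.17 × 10^-3)² / 3.48 × 10^-2 = 1.1 × 10^-3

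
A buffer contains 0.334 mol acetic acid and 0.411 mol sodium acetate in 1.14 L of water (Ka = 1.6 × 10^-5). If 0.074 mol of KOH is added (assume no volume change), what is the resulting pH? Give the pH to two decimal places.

OH- converts CH3COOH to CH3COO-: CH3COOH → 0.26 mol, CH3COO- → 0.485 mol.
pKa = −log(1.6 × 10^-5) = 4.796
Henderson–Hasselbalch with mole ratio 0.485/0.26: pH = 4.796 + (+0.271)

pH = 5.07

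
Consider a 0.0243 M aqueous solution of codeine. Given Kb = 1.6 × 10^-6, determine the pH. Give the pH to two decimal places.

C18H21NO3 + H2O ⇌ C18H22NO3+ + OH-
From the ICE table, Kb = [OH-]²/(0.0243 − [OH-]) = 1.6 × 10^-6.
Neglecting [OH-] in the denominator: [OH-] = √(1.6 × 10^-6 × 0.0243) = 1.97 × 10^-4 M
Check: 0.81% ionized — well under 5%, approximation valid.
pOH = 3.71, so pH = 14.00 − pOH = 10.29

pH = 10.29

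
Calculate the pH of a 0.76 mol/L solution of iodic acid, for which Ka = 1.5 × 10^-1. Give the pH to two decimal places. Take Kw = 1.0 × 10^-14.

HIO3 ⇌ IO3- + H+
From the ICE table, Ka = [H+]²/(0.76 − [H+]) = 1.5 × 10^-1.
The 5% rule fails; solving [H+]² + Ka·[H+] − Ka·C₀ = 0 exactly:
[H+] = [−0.15 + √(0.15² + 0.456)]/2 = 2.71 × 10^-1 M
pH = −log(2.71 × 10^-1) = 0.57

pH = 0.57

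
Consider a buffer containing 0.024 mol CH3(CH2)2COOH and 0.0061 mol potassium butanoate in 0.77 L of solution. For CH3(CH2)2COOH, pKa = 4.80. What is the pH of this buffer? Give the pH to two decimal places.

pH = 4.21

Henderson–Hasselbalch: pH = pKa + log([CH3(CH2)2COO-]/[CH3(CH2)2COOH]) = 4.80 + log(0.0061/0.024)
pH = 4.80 + (-0.595) = 4.21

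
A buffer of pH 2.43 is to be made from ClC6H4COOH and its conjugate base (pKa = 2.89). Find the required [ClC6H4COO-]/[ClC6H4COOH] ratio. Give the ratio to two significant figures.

ratio = 0.35

pH = pKa + log(r) ⇒ log(r) = 2.43 − 2.89 = -0.46
r = [ClC6H4COO-]/[ClC6H4COOH] = 10^(-0.46) = 0.347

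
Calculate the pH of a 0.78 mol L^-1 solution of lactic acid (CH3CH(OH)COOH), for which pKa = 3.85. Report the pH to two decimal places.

pH = 1.98

CH3CH(OH)COOH ⇌ CH3CH(OH)COO- + H+
Ka = 10^(−3.85) = 1.41 × 10^-4
Let x = [H+] at equilibrium. Ka = x²/(0.78 − x).
Since Ka ≪ C₀, x ≈ √(Ka·C₀) = 1.05 × 10^-2 M.
pH = −log[H+] = −log(1.05 × 10^-2) = 1.98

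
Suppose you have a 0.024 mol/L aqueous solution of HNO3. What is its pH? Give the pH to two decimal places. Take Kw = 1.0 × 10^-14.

HNO3 is a strong acid and dissociates completely, so [H+] = 0.024 M.
pH = -log(0.024) = 1.62

pH = 1.62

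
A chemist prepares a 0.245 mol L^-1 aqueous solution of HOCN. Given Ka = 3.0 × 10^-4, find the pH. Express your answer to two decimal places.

HOCN ⇌ OCN- + H+
From the ICE table, Ka = [H+]²/(0.245 − [H+]) = 3.0 × 10^-4.
Since Ka ≪ C₀, [H+] ≈ √(Ka·C₀) = 8.57 × 10^-3 M.
pH = −log[H+] = −log(8.57 × 10^-3) = 2.07

pH = 2.07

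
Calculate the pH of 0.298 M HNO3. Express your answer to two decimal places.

pH = 0.53

HNO3 is a strong acid and dissociates completely, so [H+] = 0.298 M.
pH = -log(0.298) = 0.53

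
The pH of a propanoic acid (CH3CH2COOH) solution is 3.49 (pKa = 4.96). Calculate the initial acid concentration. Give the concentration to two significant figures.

[H+] = 10^(-3.49) = 3.24 × 10^-4 M = x
Ka = 10^(−4.96) = 1.10 × 10^-5
Ka = x²/(C₀ − x) ⇒ C₀ = x + x²/Ka
C₀ = 3.24 × 10^-4 + (3.24 × 10^-4)²/(1.10 × 10^-5) = 9.87 × 10^-3 M

C₀ = 9.9 × 10^-3 M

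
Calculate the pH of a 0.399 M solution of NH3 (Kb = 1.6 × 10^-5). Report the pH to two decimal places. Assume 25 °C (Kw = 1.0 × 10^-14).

NH3 + H2O ⇌ NH4+ + OH-
From the ICE table, Kb = [OH-]²/(0.399 − [OH-]) = 1.6 × 10^-5.
Since Kb ≪ C₀, [OH-] ≈ √(Kb·C₀) = 2.53 × 10^-3 M.
([OH-]/C₀ = 0.63% < 5%, so the approximation holds.)
pOH = −log(2.53 × 10^-3) = 2.60; pH = 14.00 − 2.60 = 11.40

pH = 11.40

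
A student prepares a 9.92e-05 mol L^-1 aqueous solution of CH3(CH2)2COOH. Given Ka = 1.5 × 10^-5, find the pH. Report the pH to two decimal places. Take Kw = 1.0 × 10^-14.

CH3(CH2)2COOH ⇌ CH3(CH2)2COO- + H+
From the ICE table, Ka = [H+]²/(9.92e-05 − [H+]) = 1.5 × 10^-5.
The 5% rule fails; solving [H+]² + Ka·[H+] − Ka·C₀ = 0 exactly:
[H+] = [−1.5e-05 + √(1.5e-05² + 5.95e-09)]/2 = 3.18 × 10^-5 M
pH = −log[H+] = −log(3.18 × 10^-5) = 4.50

pH = 4.50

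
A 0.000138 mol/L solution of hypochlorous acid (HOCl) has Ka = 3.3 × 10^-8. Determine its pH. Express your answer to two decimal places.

pH = 5.67

HOCl ⇌ OCl- + H+
From the ICE table, Ka = [H+]²/(0.000138 − [H+]) = 3.3 × 10^-8.
Since Ka ≪ C₀, [H+] ≈ √(Ka·C₀) = 2.13 × 10^-6 M.
Check: 1.5% ionized — well under 5%, approximation valid.
pH = −log(2.13 × 10^-6) = 5.67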